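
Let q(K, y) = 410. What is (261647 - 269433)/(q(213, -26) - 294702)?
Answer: 3893/147146 ≈ 0.026457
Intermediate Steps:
(261647 - 269433)/(q(213, -26) - 294702) = (261647 - 269433)/(410 - 294702) = -7786/(-294292) = -7786*(-1/294292) = 3893/147146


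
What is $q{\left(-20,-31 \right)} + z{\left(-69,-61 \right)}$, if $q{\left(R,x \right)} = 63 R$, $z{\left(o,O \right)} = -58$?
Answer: $-1318$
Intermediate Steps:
$q{\left(-20,-31 \right)} + z{\left(-69,-61 \right)} = 63 \left(-20\right) - 58 = -1260 - 58 = -1318$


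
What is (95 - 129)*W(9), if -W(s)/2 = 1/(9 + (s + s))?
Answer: 68/27 ≈ 2.5185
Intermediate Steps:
W(s) = -2/(9 + 2*s) (W(s) = -2/(9 + (s + s)) = -2/(9 + 2*s))
(95 - 129)*W(9) = (95 - 129)*(-2/(9 + 2*9)) = -(-68)/(9 + 18) = -(-68)/27 = -34*(-2/27) = 68/27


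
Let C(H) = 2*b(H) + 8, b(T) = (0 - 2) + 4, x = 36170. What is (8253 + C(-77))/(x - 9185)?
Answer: 551/1799 ≈ 0.30628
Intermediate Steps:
b(T) = 2 (b(T) = -2 + 4 = 2)
C(H) = 12 (C(H) = 2*2 + 8 = 4 + 8 = 12)
(8253 + C(-77))/(x - 9185) = (8253 + 12)/(36170 - 9185) = 8265/26985 = 8265*(1/26985) = 551/1799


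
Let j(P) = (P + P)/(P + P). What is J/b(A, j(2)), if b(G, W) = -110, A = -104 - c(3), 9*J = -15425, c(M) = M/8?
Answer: 3085/198 ≈ 15.581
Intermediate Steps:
c(M) = M/8 (c(M) = M*(⅛) = M/8)
J = -15425/9 (J = (⅑)*(-15425) = -15425/9 ≈ -1713.9)
j(P) = 1 (j(P) = (2*P)/((2*P)) = (2*P)*(1/(2*P)) = 1)
A = -835/8 (A = -104 - 3/8 = -835/8 ≈ -104.38)
J/b(A, j(2)) = -15425/9/(-110) = -15425/9*(-1/110) = 3085/198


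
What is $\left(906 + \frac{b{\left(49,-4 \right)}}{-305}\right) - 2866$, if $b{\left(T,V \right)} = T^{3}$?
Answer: $- \frac{715449}{305} \approx -2345.7$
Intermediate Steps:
$\left(906 + \frac{b{\left(49,-4 \right)}}{-305}\right) - 2866 = \left(906 + \frac{49^{3}}{-305}\right) - 2866 = \left(906 + 117649 \left(- \frac{1}{305}\right)\right) - 2866 = \left(906 - \frac{117649}{305}\right) - 2866 = \frac{158681}{305} - 2866 = - \frac{715449}{305}$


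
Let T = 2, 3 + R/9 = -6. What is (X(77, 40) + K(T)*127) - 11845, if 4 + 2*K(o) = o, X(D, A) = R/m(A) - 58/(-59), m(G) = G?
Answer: -28256379/2360 ≈ -11973.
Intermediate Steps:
R = -81 (R = -27 + 9*(-6) = -27 - 54 = -81)
X(D, A) = 58/59 - 81/A (X(D, A) = -81/A - 58/(-59) = -81/A - 58*(-1/59) = -81/A + 58/59 = 58/59 - 81/A)
K(o) = -2 + o/2
(X(77, 40) + K(T)*127) - 11845 = ((58/59 - 81/40) + (-2 + (½)*2)*127) - 11845 = ((58/59 - 81*1/40) + (-2 + 1)*127) - 11845 = ((58/59 - 81/40) - 1*127) - 11845 = (-2459/2360 - 127) - 11845 = -302179/2360 - 11845 = -28256379/2360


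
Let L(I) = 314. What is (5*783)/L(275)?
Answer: 3915/314 ≈ 12.468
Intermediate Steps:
(5*783)/L(275) = (5*783)/314 = 3915*(1/314) = 3915/314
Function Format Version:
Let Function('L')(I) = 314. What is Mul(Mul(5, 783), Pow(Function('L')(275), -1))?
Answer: Rational(3915, 314) ≈ 12.468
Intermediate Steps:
Mul(Mul(5, 783), Pow(Function('L')(275), -1)) = Mul(Mul(5, 783), Pow(314, -1)) = Mul(3915, Rational(1, 314)) = Rational(3915, 314)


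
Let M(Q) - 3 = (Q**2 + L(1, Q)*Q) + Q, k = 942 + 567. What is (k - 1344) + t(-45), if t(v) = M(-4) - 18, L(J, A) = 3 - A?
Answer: 134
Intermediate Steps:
k = 1509
M(Q) = 3 + Q + Q**2 + Q*(3 - Q) (M(Q) = 3 + ((Q**2 + (3 - Q)*Q) + Q) = 3 + ((Q**2 + Q*(3 - Q)) + Q) = 3 + (Q + Q**2 + Q*(3 - Q)) = 3 + Q + Q**2 + Q*(3 - Q))
t(v) = -31 (t(v) = (3 + 4*(-4)) - 18 = (3 - 16) - 18 = -13 - 18 = -31)
(k - 1344) + t(-45) = (1509 - 1344) - 31 = 165 - 31 = 134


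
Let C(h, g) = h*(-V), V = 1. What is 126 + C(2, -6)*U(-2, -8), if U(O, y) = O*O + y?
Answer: 134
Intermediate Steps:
C(h, g) = -h (C(h, g) = h*(-1*1) = h*(-1) = -h)
U(O, y) = y + O² (U(O, y) = O² + y = y + O²)
126 + C(2, -6)*U(-2, -8) = 126 + (-1*2)*(-8 + (-2)²) = 126 - 2*(-8 + 4) = 126 - 2*(-4) = 126 + 8 = 134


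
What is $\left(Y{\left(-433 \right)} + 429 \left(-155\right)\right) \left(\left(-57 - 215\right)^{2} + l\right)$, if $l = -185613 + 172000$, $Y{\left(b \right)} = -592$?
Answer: $-4050109277$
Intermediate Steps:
$l = -13613$
$\left(Y{\left(-433 \right)} + 429 \left(-155\right)\right) \left(\left(-57 - 215\right)^{2} + l\right) = \left(-592 + 429 \left(-155\right)\right) \left(\left(-57 - 215\right)^{2} - 13613\right) = \left(-592 - 66495\right) \left(\left(-272\right)^{2} - 13613\right) = - 67087 \left(73984 - 13613\right) = \left(-67087\right) 60371 = -4050109277$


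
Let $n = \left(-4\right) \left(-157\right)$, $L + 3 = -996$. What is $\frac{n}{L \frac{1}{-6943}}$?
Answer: $\frac{4360204}{999} \approx 4364.6$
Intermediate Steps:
$L = -999$ ($L = -3 - 996 = -999$)
$n = 628$
$\frac{n}{L \frac{1}{-6943}} = \frac{628}{\left(-999\right) \frac{1}{-6943}} = \frac{628}{\left(-999\right) \left(- \frac{1}{6943}\right)} = \frac{628}{\frac{999}{6943}} = 628 \cdot \frac{6943}{999} = \frac{4360204}{999}$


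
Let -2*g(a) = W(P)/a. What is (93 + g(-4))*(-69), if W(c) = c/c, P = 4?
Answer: -51405/8 ≈ -6425.6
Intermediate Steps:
W(c) = 1
g(a) = -1/(2*a)
(93 + g(-4))*(-69) = (93 - ½/(-4))*(-69) = (93 - ½*(-¼))*(-69) = (93 + ⅛)*(-69) = (745/8)*(-69) = -51405/8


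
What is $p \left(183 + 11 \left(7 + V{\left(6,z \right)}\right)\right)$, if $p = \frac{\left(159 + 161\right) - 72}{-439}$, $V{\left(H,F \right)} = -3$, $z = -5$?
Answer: $- \frac{56296}{439} \approx -128.24$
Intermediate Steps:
$p = - \frac{248}{439}$ ($p = \left(320 - 72\right) \left(- \frac{1}{439}\right) = 248 \left(- \frac{1}{439}\right) = - \frac{248}{439} \approx -0.56492$)
$p \left(183 + 11 \left(7 + V{\left(6,z \right)}\right)\right) = - \frac{248 \left(183 + 11 \left(7 - 3\right)\right)}{439} = - \frac{248 \left(183 + 11 \cdot 4\right)}{439} = - \frac{248 \left(183 + 44\right)}{439} = \left(- \frac{248}{439}\right) 227 = - \frac{56296}{439}$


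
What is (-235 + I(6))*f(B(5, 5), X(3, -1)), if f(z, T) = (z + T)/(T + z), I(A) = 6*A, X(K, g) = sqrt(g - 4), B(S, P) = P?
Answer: -199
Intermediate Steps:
X(K, g) = sqrt(-4 + g)
f(z, T) = 1 (f(z, T) = (T + z)/(T + z) = 1)
(-235 + I(6))*f(B(5, 5), X(3, -1)) = (-235 + 6*6)*1 = (-235 + 36)*1 = -199*1 = -199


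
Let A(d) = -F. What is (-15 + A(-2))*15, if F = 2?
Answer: -255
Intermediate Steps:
A(d) = -2 (A(d) = -1*2 = -2)
(-15 + A(-2))*15 = (-15 - 2)*15 = -17*15 = -255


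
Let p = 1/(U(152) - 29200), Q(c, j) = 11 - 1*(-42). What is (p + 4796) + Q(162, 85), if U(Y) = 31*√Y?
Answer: 516717878459/106561741 - 31*√38/426246964 ≈ 4849.0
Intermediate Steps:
Q(c, j) = 53 (Q(c, j) = 11 + 42 = 53)
p = 1/(-29200 + 62*√38) (p = 1/(31*√152 - 29200) = 1/(31*(2*√38) - 29200) = 1/(62*√38 - 29200) = 1/(-29200 + 62*√38) ≈ -3.4701e-5)
(p + 4796) + Q(162, 85) = ((-3650/106561741 - 31*√38/426246964) + 4796) + 53 = (511070106186/106561741 - 31*√38/426246964) + 53 = 516717878459/106561741 - 31*√38/426246964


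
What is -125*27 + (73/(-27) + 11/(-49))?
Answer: -4468999/1323 ≈ -3377.9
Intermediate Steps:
-125*27 + (73/(-27) + 11/(-49)) = -3375 + (73*(-1/27) + 11*(-1/49)) = -3375 + (-73/27 - 11/49) = -3375 - 3874/1323 = -4468999/1323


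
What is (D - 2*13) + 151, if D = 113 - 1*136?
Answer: 102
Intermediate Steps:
D = -23 (D = 113 - 136 = -23)
(D - 2*13) + 151 = (-23 - 2*13) + 151 = (-23 - 26) + 151 = -49 + 151 = 102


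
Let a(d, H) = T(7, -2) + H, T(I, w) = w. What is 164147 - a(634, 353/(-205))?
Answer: 33650898/205 ≈ 1.6415e+5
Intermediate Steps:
a(d, H) = -2 + H
164147 - a(634, 353/(-205)) = 164147 - (-2 + 353/(-205)) = 164147 - (-2 + 353*(-1/205)) = 164147 - (-2 - 353/205) = 164147 - 1*(-763/205) = 164147 + 763/205 = 33650898/205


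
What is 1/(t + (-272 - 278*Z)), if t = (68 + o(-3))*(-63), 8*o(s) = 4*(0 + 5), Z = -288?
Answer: 2/150701 ≈ 1.3271e-5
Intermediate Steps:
o(s) = 5/2 (o(s) = (4*(0 + 5))/8 = (4*5)/8 = (⅛)*20 = 5/2)
t = -8883/2 (t = (68 + 5/2)*(-63) = (141/2)*(-63) = -8883/2 ≈ -4441.5)
1/(t + (-272 - 278*Z)) = 1/(-8883/2 + (-272 - 278*(-288))) = 1/(-8883/2 + (-272 + 80064)) = 1/(-8883/2 + 79792) = 1/(150701/2) = 2/150701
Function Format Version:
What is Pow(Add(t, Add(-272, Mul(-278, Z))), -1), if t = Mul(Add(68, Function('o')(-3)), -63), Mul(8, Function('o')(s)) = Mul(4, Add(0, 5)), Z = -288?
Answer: Rational(2, 150701) ≈ 1.3271e-5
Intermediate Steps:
Function('o')(s) = Rational(5, 2) (Function('o')(s) = Mul(Rational(1, 8), Mul(4, Add(0, 5))) = Mul(Rational(1, 8), Mul(4, 5)) = Mul(Rational(1, 8), 20) = Rational(5, 2))
t = Rational(-8883, 2) (t = Mul(Add(68, Rational(5, 2)), -63) = Mul(Rational(141, 2), -63) = Rational(-8883, 2) ≈ -4441.5)
Pow(Add(t, Add(-272, Mul(-278, Z))), -1) = Pow(Add(Rational(-8883, 2), Add(-272, Mul(-278, -288))), -1) = Pow(Add(Rational(-8883, 2), Add(-272, 80064)), -1) = Pow(Add(Rational(-8883, 2), 79792), -1) = Pow(Rational(150701, 2), -1) = Rational(2, 150701)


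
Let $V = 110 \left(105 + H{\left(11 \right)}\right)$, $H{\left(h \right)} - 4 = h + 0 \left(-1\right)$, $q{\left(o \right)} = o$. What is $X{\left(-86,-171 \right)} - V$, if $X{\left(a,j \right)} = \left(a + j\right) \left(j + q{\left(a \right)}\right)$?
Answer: $52849$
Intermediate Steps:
$H{\left(h \right)} = 4 + h$ ($H{\left(h \right)} = 4 + \left(h + 0 \left(-1\right)\right) = 4 + \left(h + 0\right) = 4 + h$)
$X{\left(a,j \right)} = \left(a + j\right)^{2}$ ($X{\left(a,j \right)} = \left(a + j\right) \left(j + a\right) = \left(a + j\right) \left(a + j\right) = \left(a + j\right)^{2}$)
$V = 13200$ ($V = 110 \left(105 + \left(4 + 11\right)\right) = 110 \left(105 + 15\right) = 110 \cdot 120 = 13200$)
$X{\left(-86,-171 \right)} - V = \left(\left(-86\right)^{2} + \left(-171\right)^{2} + 2 \left(-86\right) \left(-171\right)\right) - 13200 = \left(7396 + 29241 + 29412\right) - 13200 = 66049 - 13200 = 52849$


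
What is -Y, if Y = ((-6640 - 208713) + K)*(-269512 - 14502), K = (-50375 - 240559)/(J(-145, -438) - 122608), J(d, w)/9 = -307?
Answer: -7668017310456406/125371 ≈ -6.1163e+10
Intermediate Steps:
J(d, w) = -2763 (J(d, w) = 9*(-307) = -2763)
K = 290934/125371 (K = (-50375 - 240559)/(-2763 - 122608) = -290934/(-125371) = -290934*(-1/125371) = 290934/125371 ≈ 2.3206)
Y = 7668017310456406/125371 (Y = ((-6640 - 208713) + 290934/125371)*(-269512 - 14502) = (-215353 + 290934/125371)*(-284014) = -26998730029/125371*(-284014) = 7668017310456406/125371 ≈ 6.1163e+10)
-Y = -1*7668017310456406/125371 = -7668017310456406/125371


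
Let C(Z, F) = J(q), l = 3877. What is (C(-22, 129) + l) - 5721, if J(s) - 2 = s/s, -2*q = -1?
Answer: -1841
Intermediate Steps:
q = ½ (q = -½*(-1) = ½ ≈ 0.50000)
J(s) = 3 (J(s) = 2 + s/s = 2 + 1 = 3)
C(Z, F) = 3
(C(-22, 129) + l) - 5721 = (3 + 3877) - 5721 = 3880 - 5721 = -1841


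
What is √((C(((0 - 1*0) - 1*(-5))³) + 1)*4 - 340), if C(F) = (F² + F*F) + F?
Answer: 2*√31291 ≈ 353.79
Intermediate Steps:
C(F) = F + 2*F² (C(F) = (F² + F²) + F = 2*F² + F = F + 2*F²)
√((C(((0 - 1*0) - 1*(-5))³) + 1)*4 - 340) = √((((0 - 1*0) - 1*(-5))³*(1 + 2*((0 - 1*0) - 1*(-5))³) + 1)*4 - 340) = √((((0 + 0) + 5)³*(1 + 2*((0 + 0) + 5)³) + 1)*4 - 340) = √(((0 + 5)³*(1 + 2*(0 + 5)³) + 1)*4 - 340) = √((5³*(1 + 2*5³) + 1)*4 - 340) = √((125*(1 + 2*125) + 1)*4 - 340) = √((125*(1 + 250) + 1)*4 - 340) = √((125*251 + 1)*4 - 340) = √((31375 + 1)*4 - 340) = √(31376*4 - 340) = √(125504 - 340) = √125164 = 2*√31291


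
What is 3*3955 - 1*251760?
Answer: -239895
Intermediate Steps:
3*3955 - 1*251760 = 11865 - 251760 = -239895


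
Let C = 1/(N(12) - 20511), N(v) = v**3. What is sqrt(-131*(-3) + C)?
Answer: sqrt(15405645466)/6261 ≈ 19.824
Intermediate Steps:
C = -1/18783 (C = 1/(12**3 - 20511) = 1/(1728 - 20511) = 1/(-18783) = -1/18783 ≈ -5.3240e-5)
sqrt(-131*(-3) + C) = sqrt(-131*(-3) - 1/18783) = sqrt(393 - 1/18783) = sqrt(7381718/18783) = sqrt(15405645466)/6261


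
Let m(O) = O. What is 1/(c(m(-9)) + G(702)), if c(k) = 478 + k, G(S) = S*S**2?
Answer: 1/345948877 ≈ 2.8906e-9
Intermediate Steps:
G(S) = S**3
1/(c(m(-9)) + G(702)) = 1/((478 - 9) + 702**3) = 1/(469 + 345948408) = 1/345948877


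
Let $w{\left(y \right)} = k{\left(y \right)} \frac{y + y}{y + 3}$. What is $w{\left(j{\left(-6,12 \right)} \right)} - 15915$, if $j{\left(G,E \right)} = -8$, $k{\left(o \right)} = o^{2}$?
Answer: $- \frac{78551}{5} \approx -15710.0$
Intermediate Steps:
$w{\left(y \right)} = \frac{2 y^{3}}{3 + y}$ ($w{\left(y \right)} = y^{2} \frac{y + y}{y + 3} = y^{2} \frac{2 y}{3 + y} = \frac{2 y^{3}}{3 + y}$)
$w{\left(j{\left(-6,12 \right)} \right)} - 15915 = \frac{2 \left(-8\right)^{3}}{3 - 8} - 15915 = 2 \left(-512\right) \frac{1}{-5} - 15915 = 2 \left(-512\right) \left(- \frac{1}{5}\right) - 15915 = \frac{1024}{5} - 15915 = - \frac{78551}{5}$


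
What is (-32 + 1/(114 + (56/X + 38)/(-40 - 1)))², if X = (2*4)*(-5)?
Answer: 550236084841/537636969 ≈ 1023.4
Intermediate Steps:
X = -40 (X = 8*(-5) = -40)
(-32 + 1/(114 + (56/X + 38)/(-40 - 1)))² = (-32 + 1/(114 + (56/(-40) + 38)/(-40 - 1)))² = (-32 + 1/(114 + (56*(-1/40) + 38)/(-41)))² = (-32 + 1/(114 + (-7/5 + 38)*(-1/41)))² = (-32 + 1/(114 + (183/5)*(-1/41)))² = (-32 + 1/(114 - 183/205))² = (-32 + 1/(23187/205))² = (-32 + 205/23187)² = (-741779/23187)² = 550236084841/537636969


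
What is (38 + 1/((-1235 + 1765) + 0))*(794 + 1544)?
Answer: 23544829/265 ≈ 88848.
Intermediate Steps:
(38 + 1/((-1235 + 1765) + 0))*(794 + 1544) = (38 + 1/(530 + 0))*2338 = (38 + 1/530)*2338 = (20141/530)*2338 = 23544829/265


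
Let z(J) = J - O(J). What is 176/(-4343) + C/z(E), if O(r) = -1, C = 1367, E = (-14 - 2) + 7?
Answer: -5938289/34744 ≈ -170.92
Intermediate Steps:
E = -9 (E = -16 + 7 = -9)
z(J) = 1 + J (z(J) = J - 1*(-1) = J + 1 = 1 + J)
176/(-4343) + C/z(E) = 176/(-4343) + 1367/(1 - 9) = 176*(-1/4343) + 1367/(-8) = -176/4343 + 1367*(-⅛) = -176/4343 - 1367/8 = -5938289/34744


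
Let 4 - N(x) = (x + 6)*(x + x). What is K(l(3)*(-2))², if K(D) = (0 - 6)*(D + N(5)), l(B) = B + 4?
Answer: 518400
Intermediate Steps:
N(x) = 4 - 2*x*(6 + x) (N(x) = 4 - (x + 6)*(x + x) = 4 - (6 + x)*2*x = 4 - 2*x*(6 + x))
l(B) = 4 + B
K(D) = 636 - 6*D (K(D) = (0 - 6)*(D + (4 - 12*5 - 2*5²)) = -6*(D + (4 - 60 - 2*25)) = -6*(D + (4 - 60 - 50)) = -6*(D - 106) = -6*(-106 + D) = 636 - 6*D)
K(l(3)*(-2))² = (636 - 6*(4 + 3)*(-2))² = (636 - 42*(-2))² = (636 - 6*(-14))² = (636 + 84)² = 720² = 518400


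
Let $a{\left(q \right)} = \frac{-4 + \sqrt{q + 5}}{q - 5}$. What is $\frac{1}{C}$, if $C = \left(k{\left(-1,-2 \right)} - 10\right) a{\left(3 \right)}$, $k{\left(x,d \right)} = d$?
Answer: $- \frac{1}{12} - \frac{\sqrt{2}}{24} \approx -0.14226$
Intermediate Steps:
$a{\left(q \right)} = \frac{-4 + \sqrt{5 + q}}{-5 + q}$
$C = -24 + 12 \sqrt{2}$ ($C = \left(-2 - 10\right) \frac{-4 + \sqrt{5 + 3}}{-5 + 3} = - 12 \frac{-4 + \sqrt{8}}{-2} = - 12 \left(- \frac{-4 + 2 \sqrt{2}}{2}\right) = - 12 \left(2 - \sqrt{2}\right) = -24 + 12 \sqrt{2} \approx -7.0294$)
$\frac{1}{C} = \frac{1}{-24 + 12 \sqrt{2}}$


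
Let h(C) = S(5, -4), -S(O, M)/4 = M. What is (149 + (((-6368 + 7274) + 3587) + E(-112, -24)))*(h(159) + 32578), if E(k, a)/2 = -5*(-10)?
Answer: 154560748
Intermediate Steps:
S(O, M) = -4*M
E(k, a) = 100 (E(k, a) = 2*(-5*(-10)) = 2*50 = 100)
h(C) = 16 (h(C) = -4*(-4) = 16)
(149 + (((-6368 + 7274) + 3587) + E(-112, -24)))*(h(159) + 32578) = (149 + (((-6368 + 7274) + 3587) + 100))*(16 + 32578) = (149 + ((906 + 3587) + 100))*32594 = (149 + (4493 + 100))*32594 = (149 + 4593)*32594 = 4742*32594 = 154560748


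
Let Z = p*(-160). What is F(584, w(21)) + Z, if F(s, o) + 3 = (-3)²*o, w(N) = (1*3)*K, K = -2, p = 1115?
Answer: -178457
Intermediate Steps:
Z = -178400 (Z = 1115*(-160) = -178400)
w(N) = -6 (w(N) = (1*3)*(-2) = 3*(-2) = -6)
F(s, o) = -3 + 9*o (F(s, o) = -3 + (-3)²*o = -3 + 9*o)
F(584, w(21)) + Z = (-3 + 9*(-6)) - 178400 = (-3 - 54) - 178400 = -57 - 178400 = -178457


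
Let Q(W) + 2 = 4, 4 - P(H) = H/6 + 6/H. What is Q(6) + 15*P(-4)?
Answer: 189/2 ≈ 94.500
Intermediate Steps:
P(H) = 4 - 6/H - H/6 (P(H) = 4 - (H/6 + 6/H) = 4 - (6/H + H/6) = 4 + (-6/H - H/6) = 4 - 6/H - H/6)
Q(W) = 2 (Q(W) = -2 + 4 = 2)
Q(6) + 15*P(-4) = 2 + 15*(4 - 6/(-4) - ⅙*(-4)) = 2 + 15*(4 - 6*(-¼) + ⅔) = 2 + 15*(4 + 3/2 + ⅔) = 2 + 15*(37/6) = 2 + 185/2 = 189/2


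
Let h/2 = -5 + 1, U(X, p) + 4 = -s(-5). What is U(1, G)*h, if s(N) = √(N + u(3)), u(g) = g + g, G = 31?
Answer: 40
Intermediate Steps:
u(g) = 2*g
s(N) = √(6 + N) (s(N) = √(N + 2*3) = √(N + 6) = √(6 + N))
U(X, p) = -5 (U(X, p) = -4 - √(6 - 5) = -4 - √1 = -4 - 1*1 = -4 - 1 = -5)
h = -8 (h = 2*(-5 + 1) = 2*(-4) = -8)
U(1, G)*h = -5*(-8) = 40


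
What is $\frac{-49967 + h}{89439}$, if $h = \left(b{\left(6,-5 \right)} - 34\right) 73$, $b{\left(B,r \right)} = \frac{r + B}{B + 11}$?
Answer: $- \frac{891560}{1520463} \approx -0.58637$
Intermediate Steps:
$b{\left(B,r \right)} = \frac{B + r}{11 + B}$
$h = - \frac{42121}{17}$ ($h = \left(\frac{6 - 5}{11 + 6} - 34\right) 73 = \left(\frac{1}{17} \cdot 1 - 34\right) 73 = \left(\frac{1}{17} - 34\right) 73 = \left(- \frac{577}{17}\right) 73 = - \frac{42121}{17} \approx -2477.7$)
$\frac{-49967 + h}{89439} = \frac{-49967 - \frac{42121}{17}}{89439} = \left(- \frac{891560}{17}\right) \frac{1}{89439} = - \frac{891560}{1520463}$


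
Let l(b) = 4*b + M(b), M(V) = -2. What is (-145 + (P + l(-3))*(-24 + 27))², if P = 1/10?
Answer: 3485689/100 ≈ 34857.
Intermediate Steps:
P = ⅒ ≈ 0.10000
l(b) = -2 + 4*b (l(b) = 4*b - 2 = -2 + 4*b)
(-145 + (P + l(-3))*(-24 + 27))² = (-145 + (⅒ + (-2 + 4*(-3)))*(-24 + 27))² = (-145 + (⅒ + (-2 - 12))*3)² = (-145 + (⅒ - 14)*3)² = (-145 - 139/10*3)² = (-145 - 417/10)² = (-1867/10)² = 3485689/100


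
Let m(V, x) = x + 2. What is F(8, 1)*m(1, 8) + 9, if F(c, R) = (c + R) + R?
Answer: 109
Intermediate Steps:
m(V, x) = 2 + x
F(c, R) = c + 2*R (F(c, R) = (R + c) + R = c + 2*R)
F(8, 1)*m(1, 8) + 9 = (8 + 2*1)*(2 + 8) + 9 = (8 + 2)*10 + 9 = 10*10 + 9 = 100 + 9 = 109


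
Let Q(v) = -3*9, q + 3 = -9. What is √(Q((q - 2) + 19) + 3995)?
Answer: 8*√62 ≈ 62.992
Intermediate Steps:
q = -12 (q = -3 - 9 = -12)
Q(v) = -27
√(Q((q - 2) + 19) + 3995) = √(-27 + 3995) = √3968 = 8*√62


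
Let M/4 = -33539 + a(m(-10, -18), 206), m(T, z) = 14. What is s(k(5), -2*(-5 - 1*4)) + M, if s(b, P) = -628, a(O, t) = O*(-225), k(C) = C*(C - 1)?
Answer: -147384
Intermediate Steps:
k(C) = C*(-1 + C)
a(O, t) = -225*O
M = -146756 (M = 4*(-33539 - 225*14) = 4*(-33539 - 3150) = 4*(-36689) = -146756)
s(k(5), -2*(-5 - 1*4)) + M = -628 - 146756 = -147384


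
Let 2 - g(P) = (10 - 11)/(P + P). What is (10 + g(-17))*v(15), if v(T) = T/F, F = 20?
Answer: 1221/136 ≈ 8.9779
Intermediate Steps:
g(P) = 2 + 1/(2*P) (g(P) = 2 - (10 - 11)/(P + P) = 2 - (-1)/(2*P) = 2 + 1/(2*P))
v(T) = T/20
(10 + g(-17))*v(15) = (10 + (2 + (1/2)/(-17)))*((1/20)*15) = (10 + (2 + (1/2)*(-1/17)))*(3/4) = (10 + (2 - 1/34))*(3/4) = (10 + 67/34)*(3/4) = (407/34)*(3/4) = 1221/136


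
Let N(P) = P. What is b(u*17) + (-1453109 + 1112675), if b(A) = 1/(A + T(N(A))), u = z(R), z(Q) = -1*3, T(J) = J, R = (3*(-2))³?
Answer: -34724269/102 ≈ -3.4043e+5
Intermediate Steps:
R = -216 (R = (-6)³ = -216)
z(Q) = -3
u = -3
b(A) = 1/(2*A) (b(A) = 1/(A + A) = 1/(2*A))
b(u*17) + (-1453109 + 1112675) = 1/(2*((-3*17))) + (-1453109 + 1112675) = (½)/(-51) - 340434 = (½)*(-1/51) - 340434 = -1/102 - 340434 = -34724269/102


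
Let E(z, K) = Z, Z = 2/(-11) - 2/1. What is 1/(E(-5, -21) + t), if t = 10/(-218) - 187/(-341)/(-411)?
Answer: -15276459/34051594 ≈ -0.44863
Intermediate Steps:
Z = -24/11 (Z = 2*(-1/11) - 2*1 = -2/11 - 2 = -24/11 ≈ -2.1818)
E(z, K) = -24/11
t = -65558/1388769 (t = 10*(-1/218) - 187*(-1/341)*(-1/411) = -5/109 + (17/31)*(-1/411) = -5/109 - 17/12741 = -65558/1388769 ≈ -0.047206)
1/(E(-5, -21) + t) = 1/(-24/11 - 65558/1388769) = 1/(-34051594/15276459) = -15276459/34051594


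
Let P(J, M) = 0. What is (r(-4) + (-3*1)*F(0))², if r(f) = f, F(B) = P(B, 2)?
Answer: 16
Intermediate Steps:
F(B) = 0
(r(-4) + (-3*1)*F(0))² = (-4 - 3*1*0)² = (-4 - 3*0)² = (-4 + 0)² = (-4)² = 16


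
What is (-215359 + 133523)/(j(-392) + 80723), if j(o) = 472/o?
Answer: -1002491/988842 ≈ -1.0138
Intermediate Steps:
(-215359 + 133523)/(j(-392) + 80723) = (-215359 + 133523)/(472/(-392) + 80723) = -81836/(472*(-1/392) + 80723) = -81836/(-59/49 + 80723) = -81836/3955368/49 = -81836*49/3955368 = -1002491/988842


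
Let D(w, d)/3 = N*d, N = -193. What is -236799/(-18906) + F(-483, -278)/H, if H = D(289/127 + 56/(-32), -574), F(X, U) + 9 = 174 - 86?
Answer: 6558391169/523611123 ≈ 12.525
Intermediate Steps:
F(X, U) = 79 (F(X, U) = -9 + (174 - 86) = -9 + 88 = 79)
D(w, d) = -579*d (D(w, d) = 3*(-193*d) = -579*d)
H = 332346 (H = -579*(-574) = 332346)
-236799/(-18906) + F(-483, -278)/H = -236799/(-18906) + 79/332346 = -236799*(-1/18906) + 79*(1/332346) = 78933/6302 + 79/332346 = 6558391169/523611123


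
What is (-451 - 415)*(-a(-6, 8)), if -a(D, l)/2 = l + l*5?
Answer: -83136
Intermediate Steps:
a(D, l) = -12*l (a(D, l) = -2*(l + l*5) = -2*(l + 5*l) = -12*l)
(-451 - 415)*(-a(-6, 8)) = (-451 - 415)*(-(-12)*8) = -(-866)*(-96) = -866*96 = -83136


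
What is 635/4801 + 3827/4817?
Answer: 21432222/23126417 ≈ 0.92674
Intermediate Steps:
635/4801 + 3827/4817 = 21432222/23126417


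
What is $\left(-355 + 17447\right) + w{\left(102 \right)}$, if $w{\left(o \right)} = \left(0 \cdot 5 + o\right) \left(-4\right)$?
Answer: $16684$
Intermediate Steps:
$w{\left(o \right)} = - 4 o$ ($w{\left(o \right)} = \left(0 + o\right) \left(-4\right) = o \left(-4\right) = - 4 o$)
$\left(-355 + 17447\right) + w{\left(102 \right)} = \left(-355 + 17447\right) - 408 = 17092 - 408 = 16684$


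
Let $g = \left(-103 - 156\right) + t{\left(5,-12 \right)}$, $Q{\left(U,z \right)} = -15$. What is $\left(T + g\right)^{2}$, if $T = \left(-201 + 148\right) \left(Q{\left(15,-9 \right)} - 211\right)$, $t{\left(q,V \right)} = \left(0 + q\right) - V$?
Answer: $137733696$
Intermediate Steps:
$t{\left(q,V \right)} = q - V$
$T = 11978$ ($T = \left(-201 + 148\right) \left(-15 - 211\right) = \left(-53\right) \left(-226\right) = 11978$)
$g = -242$ ($g = \left(-103 - 156\right) + \left(5 - -12\right) = -259 + \left(5 + 12\right) = -259 + 17 = -242$)
$\left(T + g\right)^{2} = \left(11978 - 242\right)^{2} = 11736^{2} = 137733696$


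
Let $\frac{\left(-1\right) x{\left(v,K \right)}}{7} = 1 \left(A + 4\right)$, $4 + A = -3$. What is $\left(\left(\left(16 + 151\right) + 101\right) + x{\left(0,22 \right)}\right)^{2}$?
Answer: $83521$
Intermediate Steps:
$A = -7$ ($A = -4 - 3 = -7$)
$x{\left(v,K \right)} = 21$ ($x{\left(v,K \right)} = - 7 \cdot 1 \left(-7 + 4\right) = - 7 \cdot 1 \left(-3\right) = \left(-7\right) \left(-3\right) = 21$)
$\left(\left(\left(16 + 151\right) + 101\right) + x{\left(0,22 \right)}\right)^{2} = \left(\left(\left(16 + 151\right) + 101\right) + 21\right)^{2} = \left(\left(167 + 101\right) + 21\right)^{2} = \left(268 + 21\right)^{2} = 289^{2} = 83521$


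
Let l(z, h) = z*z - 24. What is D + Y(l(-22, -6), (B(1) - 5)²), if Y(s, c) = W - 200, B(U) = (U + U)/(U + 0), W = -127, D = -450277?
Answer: -450604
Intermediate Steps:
B(U) = 2 (B(U) = (2*U)/U = 2)
l(z, h) = -24 + z² (l(z, h) = z² - 24 = -24 + z²)
Y(s, c) = -327 (Y(s, c) = -127 - 200 = -327)
D + Y(l(-22, -6), (B(1) - 5)²) = -450277 - 327 = -450604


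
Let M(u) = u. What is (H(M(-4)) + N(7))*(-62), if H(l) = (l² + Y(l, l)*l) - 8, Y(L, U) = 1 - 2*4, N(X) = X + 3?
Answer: -2852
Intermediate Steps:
N(X) = 3 + X
Y(L, U) = -7 (Y(L, U) = 1 - 8 = -7)
H(l) = -8 + l² - 7*l (H(l) = (l² - 7*l) - 8 = -8 + l² - 7*l)
(H(M(-4)) + N(7))*(-62) = ((-8 + (-4)² - 7*(-4)) + (3 + 7))*(-62) = ((-8 + 16 + 28) + 10)*(-62) = (36 + 10)*(-62) = 46*(-62) = -2852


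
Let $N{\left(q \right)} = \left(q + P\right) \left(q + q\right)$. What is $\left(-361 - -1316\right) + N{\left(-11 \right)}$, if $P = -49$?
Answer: $2275$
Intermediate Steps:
$N{\left(q \right)} = 2 q \left(-49 + q\right)$ ($N{\left(q \right)} = \left(q - 49\right) \left(q + q\right) = \left(-49 + q\right) 2 q = 2 q \left(-49 + q\right)$)
$\left(-361 - -1316\right) + N{\left(-11 \right)} = \left(-361 - -1316\right) + 2 \left(-11\right) \left(-49 - 11\right) = \left(-361 + 1316\right) + 2 \left(-11\right) \left(-60\right) = 955 + 1320 = 2275$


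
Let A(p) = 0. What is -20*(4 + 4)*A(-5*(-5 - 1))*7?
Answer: 0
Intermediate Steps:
-20*(4 + 4)*A(-5*(-5 - 1))*7 = -20*(4 + 4)*0*7 = -160*0*7 = -20*0*7 = 0*7 = 0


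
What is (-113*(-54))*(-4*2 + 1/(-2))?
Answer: -51867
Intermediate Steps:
(-113*(-54))*(-4*2 + 1/(-2)) = 6102*(-8 - 1/2) = 6102*(-17/2) = -51867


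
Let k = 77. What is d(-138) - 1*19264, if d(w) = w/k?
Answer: -1483466/77 ≈ -19266.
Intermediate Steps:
d(w) = w/77
d(-138) - 1*19264 = (1/77)*(-138) - 1*19264 = -138/77 - 19264 = -1483466/77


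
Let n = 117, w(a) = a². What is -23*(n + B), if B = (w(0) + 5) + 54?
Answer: -4048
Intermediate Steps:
B = 59 (B = (0² + 5) + 54 = (0 + 5) + 54 = 5 + 54 = 59)
-23*(n + B) = -23*(117 + 59) = -23*176 = -4048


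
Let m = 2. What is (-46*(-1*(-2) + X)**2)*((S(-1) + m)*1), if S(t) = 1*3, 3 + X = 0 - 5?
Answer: -8280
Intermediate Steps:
X = -8 (X = -3 + (0 - 5) = -3 - 5 = -8)
S(t) = 3
(-46*(-1*(-2) + X)**2)*((S(-1) + m)*1) = (-46*(-1*(-2) - 8)**2)*((3 + 2)*1) = (-46*(2 - 8)**2)*(5*1) = -46*(-6)**2*5 = -46*36*5 = -1656*5 = -8280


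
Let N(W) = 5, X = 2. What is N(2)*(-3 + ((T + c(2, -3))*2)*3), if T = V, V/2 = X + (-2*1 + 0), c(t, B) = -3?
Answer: -105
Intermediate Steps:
V = 0 (V = 2*(2 + (-2*1 + 0)) = 2*(2 + (-2 + 0)) = 2*(2 - 2) = 2*0 = 0)
T = 0
N(2)*(-3 + ((T + c(2, -3))*2)*3) = 5*(-3 + ((0 - 3)*2)*3) = 5*(-3 - 3*2*3) = 5*(-3 - 6*3) = 5*(-3 - 18) = 5*(-21) = -105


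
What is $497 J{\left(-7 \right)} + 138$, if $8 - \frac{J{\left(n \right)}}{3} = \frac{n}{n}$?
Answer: $10575$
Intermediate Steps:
$J{\left(n \right)} = 21$ ($J{\left(n \right)} = 24 - 3 \frac{n}{n} = 24 - 3 = 21$)
$497 J{\left(-7 \right)} + 138 = 497 \cdot 21 + 138 = 10437 + 138 = 10575$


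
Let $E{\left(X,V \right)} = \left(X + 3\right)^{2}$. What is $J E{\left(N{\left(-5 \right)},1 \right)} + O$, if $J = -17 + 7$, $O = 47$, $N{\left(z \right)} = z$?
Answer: $7$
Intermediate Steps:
$E{\left(X,V \right)} = \left(3 + X\right)^{2}$
$J = -10$
$J E{\left(N{\left(-5 \right)},1 \right)} + O = - 10 \left(3 - 5\right)^{2} + 47 = - 10 \left(-2\right)^{2} + 47 = \left(-10\right) 4 + 47 = -40 + 47 = 7$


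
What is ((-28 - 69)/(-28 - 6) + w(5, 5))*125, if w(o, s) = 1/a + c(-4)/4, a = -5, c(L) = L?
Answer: 7025/34 ≈ 206.62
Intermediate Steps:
w(o, s) = -6/5 (w(o, s) = 1/(-5) - 4/4 = 1*(-1/5) - 4*1/4 = -1/5 - 1 = -6/5)
((-28 - 69)/(-28 - 6) + w(5, 5))*125 = ((-28 - 69)/(-28 - 6) - 6/5)*125 = (-97/(-34) - 6/5)*125 = (-97*(-1/34) - 6/5)*125 = (97/34 - 6/5)*125 = (281/170)*125 = 7025/34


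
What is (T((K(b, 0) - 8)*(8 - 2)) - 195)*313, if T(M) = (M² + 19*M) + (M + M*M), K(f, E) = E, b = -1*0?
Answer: 1080789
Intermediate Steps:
b = 0
T(M) = 2*M² + 20*M (T(M) = (M² + 19*M) + (M + M²) = 2*M² + 20*M)
(T((K(b, 0) - 8)*(8 - 2)) - 195)*313 = (2*((0 - 8)*(8 - 2))*(10 + (0 - 8)*(8 - 2)) - 195)*313 = (2*(-8*6)*(10 - 8*6) - 195)*313 = (2*(-48)*(10 - 48) - 195)*313 = (2*(-48)*(-38) - 195)*313 = (3648 - 195)*313 = 3453*313 = 1080789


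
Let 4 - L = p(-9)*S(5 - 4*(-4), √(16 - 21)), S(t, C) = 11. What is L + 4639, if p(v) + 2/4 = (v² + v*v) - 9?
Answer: 5931/2 ≈ 2965.5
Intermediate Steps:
p(v) = -19/2 + 2*v² (p(v) = -½ + ((v² + v*v) - 9) = -½ + ((v² + v²) - 9) = -½ + (2*v² - 9) = -½ + (-9 + 2*v²) = -19/2 + 2*v²)
L = -3347/2 (L = 4 - (-19/2 + 2*(-9)²)*11 = 4 - (-19/2 + 2*81)*11 = 4 - (-19/2 + 162)*11 = 4 - 305*11/2 = 4 - 1*3355/2 = 4 - 3355/2 = -3347/2 ≈ -1673.5)
L + 4639 = -3347/2 + 4639 = 5931/2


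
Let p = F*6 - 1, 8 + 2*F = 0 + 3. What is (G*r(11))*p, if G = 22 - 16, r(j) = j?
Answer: -1056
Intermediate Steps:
G = 6
F = -5/2 (F = -4 + (0 + 3)/2 = -4 + (1/2)*3 = -4 + 3/2 = -5/2 ≈ -2.5000)
p = -16 (p = -5/2*6 - 1 = -15 - 1 = -16)
(G*r(11))*p = (6*11)*(-16) = 66*(-16) = -1056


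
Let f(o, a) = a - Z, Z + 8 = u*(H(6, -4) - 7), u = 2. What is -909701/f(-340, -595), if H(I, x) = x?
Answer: 909701/565 ≈ 1610.1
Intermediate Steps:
Z = -30 (Z = -8 + 2*(-4 - 7) = -8 + 2*(-11) = -8 - 22 = -30)
f(o, a) = 30 + a (f(o, a) = a - 1*(-30) = a + 30 = 30 + a)
-909701/f(-340, -595) = -909701/(30 - 595) = -909701/(-565) = -909701*(-1/565) = 909701/565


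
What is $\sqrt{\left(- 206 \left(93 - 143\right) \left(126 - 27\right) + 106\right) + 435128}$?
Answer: $\sqrt{1454934} \approx 1206.2$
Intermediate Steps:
$\sqrt{\left(- 206 \left(93 - 143\right) \left(126 - 27\right) + 106\right) + 435128} = \sqrt{\left(- 206 \left(\left(-50\right) 99\right) + 106\right) + 435128} = \sqrt{\left(\left(-206\right) \left(-4950\right) + 106\right) + 435128} = \sqrt{\left(1019700 + 106\right) + 435128} = \sqrt{1019806 + 435128} = \sqrt{1454934}$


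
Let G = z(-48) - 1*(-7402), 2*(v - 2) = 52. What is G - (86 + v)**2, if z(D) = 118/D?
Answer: -134315/24 ≈ -5596.5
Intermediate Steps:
v = 28 (v = 2 + (1/2)*52 = 2 + 26 = 28)
G = 177589/24 (G = 118/(-48) - 1*(-7402) = 118*(-1/48) + 7402 = -59/24 + 7402 = 177589/24 ≈ 7399.5)
G - (86 + v)**2 = 177589/24 - (86 + 28)**2 = 177589/24 - 1*114**2 = 177589/24 - 1*12996 = 177589/24 - 12996 = -134315/24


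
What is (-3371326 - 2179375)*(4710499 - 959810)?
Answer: -20818953182989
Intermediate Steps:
(-3371326 - 2179375)*(4710499 - 959810) = -5550701*3750689 = -20818953182989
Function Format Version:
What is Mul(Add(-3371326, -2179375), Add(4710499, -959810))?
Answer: -20818953182989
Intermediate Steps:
Mul(Add(-3371326, -2179375), Add(4710499, -959810)) = Mul(-5550701, 3750689) = -20818953182989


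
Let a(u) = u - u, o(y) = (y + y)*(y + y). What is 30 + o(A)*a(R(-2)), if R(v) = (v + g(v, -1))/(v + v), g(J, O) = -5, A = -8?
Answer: 30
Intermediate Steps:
R(v) = (-5 + v)/(2*v) (R(v) = (v - 5)/(v + v) = (-5 + v)/((2*v)) = (-5 + v)*(1/(2*v)) = (-5 + v)/(2*v))
o(y) = 4*y**2 (o(y) = (2*y)*(2*y) = 4*y**2)
a(u) = 0
30 + o(A)*a(R(-2)) = 30 + (4*(-8)**2)*0 = 30 + (4*64)*0 = 30 + 256*0 = 30 + 0 = 30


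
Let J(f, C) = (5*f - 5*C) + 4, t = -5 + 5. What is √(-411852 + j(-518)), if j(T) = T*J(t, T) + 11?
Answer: I*√1755533 ≈ 1325.0*I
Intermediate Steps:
t = 0
J(f, C) = 4 - 5*C + 5*f (J(f, C) = (-5*C + 5*f) + 4 = 4 - 5*C + 5*f)
j(T) = 11 + T*(4 - 5*T) (j(T) = T*(4 - 5*T + 5*0) + 11 = T*(4 - 5*T + 0) + 11 = T*(4 - 5*T) + 11 = 11 + T*(4 - 5*T))
√(-411852 + j(-518)) = √(-411852 + (11 - 1*(-518)*(-4 + 5*(-518)))) = √(-411852 + (11 - 1*(-518)*(-4 - 2590))) = √(-411852 + (11 - 1*(-518)*(-2594))) = √(-411852 + (11 - 1343692)) = √(-411852 - 1343681) = √(-1755533) = I*√1755533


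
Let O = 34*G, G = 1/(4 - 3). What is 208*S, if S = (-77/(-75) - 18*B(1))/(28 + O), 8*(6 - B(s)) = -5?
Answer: -922142/2325 ≈ -396.62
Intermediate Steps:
B(s) = 53/8 (B(s) = 6 - ⅛*(-5) = 6 + 5/8 = 53/8)
G = 1 (G = 1/1 = 1)
O = 34 (O = 34*1 = 34)
S = -35467/18600 (S = (-77/(-75) - 18*53/8)/(28 + 34) = (-77*(-1/75) - 477/4)/62 = (77/75 - 477/4)*(1/62) = -35467/300*1/62 = -35467/18600 ≈ -1.9068)
208*S = 208*(-35467/18600) = -922142/2325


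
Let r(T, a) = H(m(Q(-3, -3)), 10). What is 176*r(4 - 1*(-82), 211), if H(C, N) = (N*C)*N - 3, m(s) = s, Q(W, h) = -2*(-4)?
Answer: 140272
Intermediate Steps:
Q(W, h) = 8
H(C, N) = -3 + C*N**2 (H(C, N) = (C*N)*N - 3 = C*N**2 - 3 = -3 + C*N**2)
r(T, a) = 797 (r(T, a) = -3 + 8*10**2 = -3 + 8*100 = -3 + 800 = 797)
176*r(4 - 1*(-82), 211) = 176*797 = 140272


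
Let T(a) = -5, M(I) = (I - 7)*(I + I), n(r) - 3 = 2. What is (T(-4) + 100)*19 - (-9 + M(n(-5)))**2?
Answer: 964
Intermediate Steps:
n(r) = 5 (n(r) = 3 + 2 = 5)
M(I) = 2*I*(-7 + I) (M(I) = (-7 + I)*(2*I) = 2*I*(-7 + I))
(T(-4) + 100)*19 - (-9 + M(n(-5)))**2 = (-5 + 100)*19 - (-9 + 2*5*(-7 + 5))**2 = 95*19 - (-9 + 2*5*(-2))**2 = 1805 - (-9 - 20)**2 = 1805 - 1*(-29)**2 = 1805 - 1*841 = 1805 - 841 = 964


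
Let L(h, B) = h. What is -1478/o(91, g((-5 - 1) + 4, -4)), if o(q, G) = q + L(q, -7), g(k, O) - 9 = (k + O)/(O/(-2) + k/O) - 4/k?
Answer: -739/91 ≈ -8.1209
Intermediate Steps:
g(k, O) = 9 - 4/k + (O + k)/(-O/2 + k/O) (g(k, O) = 9 + ((k + O)/(O/(-2) + k/O) - 4/k) = 9 + ((O + k)/(O*(-1/2) + k/O) - 4/k) = 9 + ((O + k)/(-O/2 + k/O) - 4/k) = 9 + (-4/k + (O + k)/(-O/2 + k/O)) = 9 - 4/k + (O + k)/(-O/2 + k/O))
o(q, G) = 2*q (o(q, G) = q + q = 2*q)
-1478/o(91, g((-5 - 1) + 4, -4)) = -1478/(2*91) = -1478/182 = -1478*1/182 = -739/91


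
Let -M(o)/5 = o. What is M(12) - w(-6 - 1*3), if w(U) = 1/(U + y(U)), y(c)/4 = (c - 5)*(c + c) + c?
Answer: -57781/963 ≈ -60.001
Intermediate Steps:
M(o) = -5*o
y(c) = 4*c + 8*c*(-5 + c) (y(c) = 4*((c - 5)*(c + c) + c) = 4*((-5 + c)*(2*c) + c) = 4*(2*c*(-5 + c) + c) = 4*(c + 2*c*(-5 + c)) = 4*c + 8*c*(-5 + c))
w(U) = 1/(U + 4*U*(-9 + 2*U))
M(12) - w(-6 - 1*3) = -5*12 - 1/((-6 - 1*3)*(-35 + 8*(-6 - 1*3))) = -60 - 1/((-6 - 3)*(-35 + 8*(-6 - 3))) = -60 - 1/((-9)*(-35 + 8*(-9))) = -60 - (-1)/(9*(-35 - 72)) = -60 - (-1)/(9*(-107)) = -60 - (-1)*(-1)/(9*107) = -60 - 1*1/963 = -60 - 1/963 = -57781/963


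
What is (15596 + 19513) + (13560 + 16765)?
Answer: 65434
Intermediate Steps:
(15596 + 19513) + (13560 + 16765) = 35109 + 30325 = 65434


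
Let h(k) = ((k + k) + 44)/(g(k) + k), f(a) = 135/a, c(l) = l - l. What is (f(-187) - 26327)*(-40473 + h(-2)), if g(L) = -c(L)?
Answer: 199358539012/187 ≈ 1.0661e+9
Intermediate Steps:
c(l) = 0
g(L) = 0 (g(L) = -1*0 = 0)
h(k) = (44 + 2*k)/k (h(k) = ((k + k) + 44)/(0 + k) = (2*k + 44)/k = (44 + 2*k)/k)
(f(-187) - 26327)*(-40473 + h(-2)) = (135/(-187) - 26327)*(-40473 + (2 + 44/(-2))) = (135*(-1/187) - 26327)*(-40473 + (2 + 44*(-½))) = (-135/187 - 26327)*(-40473 + (2 - 22)) = -4923284*(-40473 - 20)/187 = -4923284/187*(-40493) = 199358539012/187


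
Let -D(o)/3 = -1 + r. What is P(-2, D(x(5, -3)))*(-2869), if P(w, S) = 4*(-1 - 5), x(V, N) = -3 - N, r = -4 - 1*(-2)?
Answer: 68856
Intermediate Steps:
r = -2 (r = -4 + 2 = -2)
D(o) = 9 (D(o) = -3*(-1 - 2) = -3*(-3) = 9)
P(w, S) = -24 (P(w, S) = 4*(-6) = -24)
P(-2, D(x(5, -3)))*(-2869) = -24*(-2869) = 68856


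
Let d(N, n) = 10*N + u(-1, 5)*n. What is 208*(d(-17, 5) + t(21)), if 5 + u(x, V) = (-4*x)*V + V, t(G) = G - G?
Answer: -14560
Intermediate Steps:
t(G) = 0
u(x, V) = -5 + V - 4*V*x (u(x, V) = -5 + ((-4*x)*V + V) = -5 + (-4*V*x + V) = -5 + (V - 4*V*x) = -5 + V - 4*V*x)
d(N, n) = 10*N + 20*n (d(N, n) = 10*N + (-5 + 5 - 4*5*(-1))*n = 10*N + (-5 + 5 + 20)*n = 10*N + 20*n)
208*(d(-17, 5) + t(21)) = 208*((10*(-17) + 20*5) + 0) = 208*((-170 + 100) + 0) = 208*(-70 + 0) = 208*(-70) = -14560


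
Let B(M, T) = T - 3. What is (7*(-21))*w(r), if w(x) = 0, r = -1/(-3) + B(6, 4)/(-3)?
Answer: 0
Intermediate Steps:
B(M, T) = -3 + T
r = 0 (r = -1/(-3) + (-3 + 4)/(-3) = -1*(-⅓) + 1*(-⅓) = ⅓ - ⅓ = 0)
(7*(-21))*w(r) = (7*(-21))*0 = -147*0 = 0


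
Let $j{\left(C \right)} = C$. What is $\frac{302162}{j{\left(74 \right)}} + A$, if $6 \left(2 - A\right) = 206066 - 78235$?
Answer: $- \frac{3822817}{222} \approx -17220.0$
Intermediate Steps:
$A = - \frac{127819}{6}$ ($A = 2 - \frac{206066 - 78235}{6} = 2 - \frac{127831}{6} = - \frac{127819}{6} \approx -21303.0$)
$\frac{302162}{j{\left(74 \right)}} + A = \frac{302162}{74} - \frac{127819}{6} = 302162 \cdot \frac{1}{74} - \frac{127819}{6} = \frac{151081}{37} - \frac{127819}{6} = - \frac{3822817}{222}$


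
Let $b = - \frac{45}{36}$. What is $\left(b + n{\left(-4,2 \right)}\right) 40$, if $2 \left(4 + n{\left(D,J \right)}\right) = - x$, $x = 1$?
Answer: $-230$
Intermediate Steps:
$n{\left(D,J \right)} = - \frac{9}{2}$ ($n{\left(D,J \right)} = -4 + \frac{\left(-1\right) 1}{2} = -4 + \frac{1}{2} \left(-1\right) = -4 - \frac{1}{2} = - \frac{9}{2}$)
$b = - \frac{5}{4}$ ($b = \left(-45\right) \frac{1}{36} = - \frac{5}{4} \approx -1.25$)
$\left(b + n{\left(-4,2 \right)}\right) 40 = \left(- \frac{5}{4} - \frac{9}{2}\right) 40 = \left(- \frac{23}{4}\right) 40 = -230$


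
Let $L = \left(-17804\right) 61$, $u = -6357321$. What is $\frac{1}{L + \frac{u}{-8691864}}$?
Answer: $- \frac{2897288}{3146580129565} \approx -9.2077 \cdot 10^{-7}$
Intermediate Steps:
$L = -1086044$
$\frac{1}{L + \frac{u}{-8691864}} = \frac{1}{-1086044 - \frac{6357321}{-8691864}} = \frac{1}{-1086044 - - \frac{2119107}{2897288}} = \frac{1}{-1086044 + \frac{2119107}{2897288}} = \frac{1}{- \frac{3146580129565}{2897288}} = - \frac{2897288}{3146580129565}$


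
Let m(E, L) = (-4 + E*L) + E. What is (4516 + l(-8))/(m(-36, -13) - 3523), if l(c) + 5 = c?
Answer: -4503/3095 ≈ -1.4549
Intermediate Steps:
m(E, L) = -4 + E + E*L
l(c) = -5 + c
(4516 + l(-8))/(m(-36, -13) - 3523) = (4516 + (-5 - 8))/((-4 - 36 - 36*(-13)) - 3523) = (4516 - 13)/((-4 - 36 + 468) - 3523) = 4503/(428 - 3523) = 4503/(-3095) = 4503*(-1/3095) = -4503/3095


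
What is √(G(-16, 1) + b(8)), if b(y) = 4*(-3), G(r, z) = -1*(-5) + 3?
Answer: 2*I ≈ 2.0*I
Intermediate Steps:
G(r, z) = 8 (G(r, z) = 5 + 3 = 8)
b(y) = -12
√(G(-16, 1) + b(8)) = √(8 - 12) = √(-4) = 2*I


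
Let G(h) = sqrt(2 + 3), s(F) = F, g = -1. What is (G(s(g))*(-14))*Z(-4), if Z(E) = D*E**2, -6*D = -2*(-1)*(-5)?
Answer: -1120*sqrt(5)/3 ≈ -834.80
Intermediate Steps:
G(h) = sqrt(5)
D = 5/3 (D = -(-2*(-1))*(-5)/6 = -(-5)/3 = -1/6*(-10) = 5/3 ≈ 1.6667)
Z(E) = 5*E**2/3
(G(s(g))*(-14))*Z(-4) = (sqrt(5)*(-14))*((5/3)*(-4)**2) = (-14*sqrt(5))*((5/3)*16) = -14*sqrt(5)*(80/3) = -1120*sqrt(5)/3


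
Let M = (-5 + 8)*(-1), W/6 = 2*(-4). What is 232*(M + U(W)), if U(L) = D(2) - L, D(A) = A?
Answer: 10904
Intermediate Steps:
W = -48 (W = 6*(2*(-4)) = 6*(-8) = -48)
U(L) = 2 - L
M = -3 (M = 3*(-1) = -3)
232*(M + U(W)) = 232*(-3 + (2 - 1*(-48))) = 232*(-3 + (2 + 48)) = 232*(-3 + 50) = 232*47 = 10904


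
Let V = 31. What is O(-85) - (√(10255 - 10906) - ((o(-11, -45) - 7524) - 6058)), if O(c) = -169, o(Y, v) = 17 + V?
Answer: -13703 - I*√651 ≈ -13703.0 - 25.515*I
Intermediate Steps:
o(Y, v) = 48 (o(Y, v) = 17 + 31 = 48)
O(-85) - (√(10255 - 10906) - ((o(-11, -45) - 7524) - 6058)) = -169 - (√(10255 - 10906) - ((48 - 7524) - 6058)) = -169 - (√(-651) - (-7476 - 6058)) = -169 - (I*√651 - 1*(-13534)) = -169 - (I*√651 + 13534) = -169 - (13534 + I*√651) = -169 + (-13534 - I*√651) = -13703 - I*√651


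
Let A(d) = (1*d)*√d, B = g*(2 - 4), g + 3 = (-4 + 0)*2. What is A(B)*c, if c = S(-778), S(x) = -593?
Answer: -13046*√22 ≈ -61191.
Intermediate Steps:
g = -11 (g = -3 + (-4 + 0)*2 = -3 - 4*2 = -3 - 8 = -11)
c = -593
B = 22 (B = -11*(2 - 4) = -11*(-2) = 22)
A(d) = d^(3/2) (A(d) = d*√d = d^(3/2))
A(B)*c = 22^(3/2)*(-593) = (22*√22)*(-593) = -13046*√22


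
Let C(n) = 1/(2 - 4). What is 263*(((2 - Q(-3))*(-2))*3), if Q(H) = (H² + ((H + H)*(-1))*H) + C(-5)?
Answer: -18147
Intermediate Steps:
C(n) = -½ (C(n) = 1/(-2) = -½)
Q(H) = -½ - H² (Q(H) = (H² + ((H + H)*(-1))*H) - ½ = (H² + ((2*H)*(-1))*H) - ½ = (H² + (-2*H)*H) - ½ = (H² - 2*H²) - ½ = -H² - ½ = -½ - H²)
263*(((2 - Q(-3))*(-2))*3) = 263*(((2 - (-½ - 1*(-3)²))*(-2))*3) = 263*(((2 - (-½ - 1*9))*(-2))*3) = 263*(((2 - (-½ - 9))*(-2))*3) = 263*(((2 - 1*(-19/2))*(-2))*3) = 263*(((2 + 19/2)*(-2))*3) = 263*(((23/2)*(-2))*3) = 263*(-23*3) = 263*(-69) = -18147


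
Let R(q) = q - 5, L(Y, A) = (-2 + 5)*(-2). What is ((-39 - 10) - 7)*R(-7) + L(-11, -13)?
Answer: 666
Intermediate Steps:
L(Y, A) = -6 (L(Y, A) = 3*(-2) = -6)
R(q) = -5 + q
((-39 - 10) - 7)*R(-7) + L(-11, -13) = ((-39 - 10) - 7)*(-5 - 7) - 6 = (-49 - 7)*(-12) - 6 = -56*(-12) - 6 = 672 - 6 = 666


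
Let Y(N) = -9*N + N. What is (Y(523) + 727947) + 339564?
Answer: 1063327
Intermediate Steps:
Y(N) = -8*N
(Y(523) + 727947) + 339564 = (-8*523 + 727947) + 339564 = (-4184 + 727947) + 339564 = 723763 + 339564 = 1063327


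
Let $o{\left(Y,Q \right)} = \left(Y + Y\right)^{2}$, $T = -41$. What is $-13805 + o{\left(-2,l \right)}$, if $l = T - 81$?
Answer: $-13789$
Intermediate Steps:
$l = -122$ ($l = -41 - 81 = -122$)
$o{\left(Y,Q \right)} = 4 Y^{2}$ ($o{\left(Y,Q \right)} = \left(2 Y\right)^{2} = 4 Y^{2}$)
$-13805 + o{\left(-2,l \right)} = -13805 + 4 \left(-2\right)^{2} = -13805 + 4 \cdot 4 = -13805 + 16 = -13789$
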